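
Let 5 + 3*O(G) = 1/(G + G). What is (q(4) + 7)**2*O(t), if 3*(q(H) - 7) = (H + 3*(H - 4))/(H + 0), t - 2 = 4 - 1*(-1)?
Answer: -42527/126 ≈ -337.52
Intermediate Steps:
t = 7 (t = 2 + (4 - 1*(-1)) = 2 + (4 + 1) = 2 + 5 = 7)
O(G) = -5/3 + 1/(6*G) (O(G) = -5/3 + 1/(3*(G + G)) = -5/3 + 1/(3*((2*G))) = -5/3 + (1/(2*G))/3 = -5/3 + 1/(6*G))
q(H) = 7 + (-12 + 4*H)/(3*H) (q(H) = 7 + ((H + 3*(H - 4))/(H + 0))/3 = 7 + ((H + 3*(-4 + H))/H)/3 = 7 + ((H + (-12 + 3*H))/H)/3 = 7 + ((-12 + 4*H)/H)/3 = 7 + (-12 + 4*H)/(3*H))
(q(4) + 7)**2*O(t) = ((25/3 - 4/4) + 7)**2*((1/6)*(1 - 10*7)/7) = ((25/3 - 4*1/4) + 7)**2*((1/6)*(1/7)*(1 - 70)) = ((25/3 - 1) + 7)**2*((1/6)*(1/7)*(-69)) = (22/3 + 7)**2*(-23/14) = (43/3)**2*(-23/14) = (1849/9)*(-23/14) = -42527/126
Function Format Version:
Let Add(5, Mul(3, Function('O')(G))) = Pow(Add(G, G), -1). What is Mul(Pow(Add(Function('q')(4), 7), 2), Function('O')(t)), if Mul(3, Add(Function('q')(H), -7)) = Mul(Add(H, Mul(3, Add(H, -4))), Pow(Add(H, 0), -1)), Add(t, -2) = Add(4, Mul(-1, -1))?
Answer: Rational(-42527, 126) ≈ -337.52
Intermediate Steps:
t = 7 (t = Add(2, Add(4, Mul(-1, -1))) = Add(2, Add(4, 1)) = Add(2, 5) = 7)
Function('O')(G) = Add(Rational(-5, 3), Mul(Rational(1, 6), Pow(G, -1))) (Function('O')(G) = Add(Rational(-5, 3), Mul(Rational(1, 3), Pow(Add(G, G), -1))) = Add(Rational(-5, 3), Mul(Rational(1, 3), Pow(Mul(2, G), -1))) = Add(Rational(-5, 3), Mul(Rational(1, 3), Mul(Rational(1, 2), Pow(G, -1)))) = Add(Rational(-5, 3), Mul(Rational(1, 6), Pow(G, -1))))
Function('q')(H) = Add(7, Mul(Rational(1, 3), Pow(H, -1), Add(-12, Mul(4, H)))) (Function('q')(H) = Add(7, Mul(Rational(1, 3), Mul(Add(H, Mul(3, Add(H, -4))), Pow(Add(H, 0), -1)))) = Add(7, Mul(Rational(1, 3), Mul(Add(H, Mul(3, Add(-4, H))), Pow(H, -1)))) = Add(7, Mul(Rational(1, 3), Mul(Add(H, Add(-12, Mul(3, H))), Pow(H, -1)))) = Add(7, Mul(Rational(1, 3), Mul(Add(-12, Mul(4, H)), Pow(H, -1)))) = Add(7, Mul(Rational(1, 3), Mul(Pow(H, -1), Add(-12, Mul(4, H))))) = Add(7, Mul(Rational(1, 3), Pow(H, -1), Add(-12, Mul(4, H)))))
Mul(Pow(Add(Function('q')(4), 7), 2), Function('O')(t)) = Mul(Pow(Add(Add(Rational(25, 3), Mul(-4, Pow(4, -1))), 7), 2), Mul(Rational(1, 6), Pow(7, -1), Add(1, Mul(-10, 7)))) = Mul(Pow(Add(Add(Rational(25, 3), Mul(-4, Rational(1, 4))), 7), 2), Mul(Rational(1, 6), Rational(1, 7), Add(1, -70))) = Mul(Pow(Add(Add(Rational(25, 3), -1), 7), 2), Mul(Rational(1, 6), Rational(1, 7), -69)) = Mul(Pow(Add(Rational(22, 3), 7), 2), Rational(-23, 14)) = Mul(Pow(Rational(43, 3), 2), Rational(-23, 14)) = Mul(Rational(1849, 9), Rational(-23, 14)) = Rational(-42527, 126)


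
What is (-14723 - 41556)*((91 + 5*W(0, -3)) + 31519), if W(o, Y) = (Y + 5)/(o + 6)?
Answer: -5337218965/3 ≈ -1.7791e+9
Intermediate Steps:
W(o, Y) = (5 + Y)/(6 + o)
(-14723 - 41556)*((91 + 5*W(0, -3)) + 31519) = (-14723 - 41556)*((91 + 5*((5 - 3)/(6 + 0))) + 31519) = -56279*((91 + 5*(2/6)) + 31519) = -56279*((91 + 5*((1/6)*2)) + 31519) = -56279*((91 + 5*(1/3)) + 31519) = -56279*((91 + 5/3) + 31519) = -56279*(278/3 + 31519) = -56279*94835/3 = -5337218965/3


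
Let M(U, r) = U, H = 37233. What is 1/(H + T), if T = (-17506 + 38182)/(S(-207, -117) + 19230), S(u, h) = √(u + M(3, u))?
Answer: 191234781121/7120450220046746 + 1723*I*√51/21361350660140238 ≈ 2.6857e-5 + 5.7603e-13*I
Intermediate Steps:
S(u, h) = √(3 + u) (S(u, h) = √(u + 3) = √(3 + u))
T = 20676/(19230 + 2*I*√51) (T = (-17506 + 38182)/(√(3 - 207) + 19230) = 20676/(√(-204) + 19230) = 20676/(2*I*√51 + 19230) = 20676/(19230 + 2*I*√51) ≈ 1.0752 - 0.00079859*I)
1/(H + T) = 1/(37233 + (16566645/15408046 - 1723*I*√51/15408046)) = 1/(573704343363/15408046 - 1723*I*√51/15408046)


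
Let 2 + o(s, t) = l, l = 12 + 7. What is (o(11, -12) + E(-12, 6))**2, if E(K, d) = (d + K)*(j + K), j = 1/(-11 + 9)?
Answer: 8464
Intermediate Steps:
j = -1/2 (j = 1/(-2) = -1/2 ≈ -0.50000)
E(K, d) = (-1/2 + K)*(K + d) (E(K, d) = (d + K)*(-1/2 + K) = (K + d)*(-1/2 + K) = (-1/2 + K)*(K + d))
l = 19
o(s, t) = 17 (o(s, t) = -2 + 19 = 17)
(o(11, -12) + E(-12, 6))**2 = (17 + ((-12)**2 - 1/2*(-12) - 1/2*6 - 12*6))**2 = (17 + (144 + 6 - 3 - 72))**2 = (17 + 75)**2 = 92**2 = 8464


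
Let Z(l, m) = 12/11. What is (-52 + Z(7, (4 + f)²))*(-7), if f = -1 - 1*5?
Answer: 3920/11 ≈ 356.36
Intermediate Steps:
f = -6 (f = -1 - 5 = -6)
Z(l, m) = 12/11 (Z(l, m) = 12*(1/11) = 12/11)
(-52 + Z(7, (4 + f)²))*(-7) = (-52 + 12/11)*(-7) = -560/11*(-7) = 3920/11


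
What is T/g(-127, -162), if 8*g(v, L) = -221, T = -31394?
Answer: 251152/221 ≈ 1136.4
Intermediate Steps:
g(v, L) = -221/8 (g(v, L) = (⅛)*(-221) = -221/8)
T/g(-127, -162) = -31394/(-221/8) = -31394*(-8/221) = 251152/221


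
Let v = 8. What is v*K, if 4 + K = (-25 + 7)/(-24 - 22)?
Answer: -664/23 ≈ -28.870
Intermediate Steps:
K = -83/23 (K = -4 + (-25 + 7)/(-24 - 22) = -4 - 18/(-46) = -4 - 18*(-1/46) = -4 + 9/23 = -83/23 ≈ -3.6087)
v*K = 8*(-83/23) = -664/23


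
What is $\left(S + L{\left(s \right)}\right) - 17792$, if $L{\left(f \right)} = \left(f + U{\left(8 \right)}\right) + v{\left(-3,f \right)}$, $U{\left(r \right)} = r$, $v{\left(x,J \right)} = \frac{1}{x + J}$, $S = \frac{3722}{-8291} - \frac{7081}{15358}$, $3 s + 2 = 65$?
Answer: $- \frac{10178676170080}{572999301} \approx -17764.0$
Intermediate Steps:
$s = 21$ ($s = - \frac{2}{3} + \frac{1}{3} \cdot 65 = - \frac{2}{3} + \frac{65}{3} = 21$)
$S = - \frac{115871047}{127333178}$ ($S = 3722 \left(- \frac{1}{8291}\right) - \frac{7081}{15358} = - \frac{3722}{8291} - \frac{7081}{15358} = - \frac{115871047}{127333178} \approx -0.90998$)
$v{\left(x,J \right)} = \frac{1}{J + x}$
$L{\left(f \right)} = 8 + f + \frac{1}{-3 + f}$ ($L{\left(f \right)} = \left(f + 8\right) + \frac{1}{f - 3} = \left(8 + f\right) + \frac{1}{-3 + f} = 8 + f + \frac{1}{-3 + f}$)
$\left(S + L{\left(s \right)}\right) - 17792 = \left(- \frac{115871047}{127333178} + \frac{1 + \left(-3 + 21\right) \left(8 + 21\right)}{-3 + 21}\right) - 17792 = \left(- \frac{115871047}{127333178} + \frac{1 + 18 \cdot 29}{18}\right) - 17792 = \left(- \frac{115871047}{127333178} + \frac{1 + 522}{18}\right) - 17792 = \left(- \frac{115871047}{127333178} + \frac{1}{18} \cdot 523\right) - 17792 = \left(- \frac{115871047}{127333178} + \frac{523}{18}\right) - 17792 = \frac{16127393312}{572999301} - 17792 = - \frac{10178676170080}{572999301}$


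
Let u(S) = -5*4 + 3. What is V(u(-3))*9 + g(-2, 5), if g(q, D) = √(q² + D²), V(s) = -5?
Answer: -45 + √29 ≈ -39.615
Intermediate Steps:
u(S) = -17 (u(S) = -20 + 3 = -17)
g(q, D) = √(D² + q²)
V(u(-3))*9 + g(-2, 5) = -5*9 + √(5² + (-2)²) = -45 + √(25 + 4) = -45 + √29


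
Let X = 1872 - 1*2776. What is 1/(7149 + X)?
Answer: 1/6245 ≈ 0.00016013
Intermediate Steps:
X = -904 (X = 1872 - 2776 = -904)
1/(7149 + X) = 1/(7149 - 904) = 1/6245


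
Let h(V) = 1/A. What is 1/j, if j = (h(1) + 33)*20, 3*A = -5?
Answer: 1/648 ≈ 0.0015432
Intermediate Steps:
A = -5/3 (A = (1/3)*(-5) = -5/3 ≈ -1.6667)
h(V) = -3/5 (h(V) = 1/(-5/3) = 1*(-3/5) = -3/5)
j = 648 (j = (-3/5 + 33)*20 = (162/5)*20 = 648)
1/j = 1/648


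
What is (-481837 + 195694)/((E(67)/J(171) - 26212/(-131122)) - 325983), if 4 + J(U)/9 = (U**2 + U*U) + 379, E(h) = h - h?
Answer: 18759821223/21371758357 ≈ 0.87779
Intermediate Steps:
E(h) = 0
J(U) = 3375 + 18*U**2 (J(U) = -36 + 9*((U**2 + U*U) + 379) = -36 + 9*((U**2 + U**2) + 379) = -36 + 9*(2*U**2 + 379) = -36 + 9*(379 + 2*U**2) = -36 + (3411 + 18*U**2) = 3375 + 18*U**2)
(-481837 + 195694)/((E(67)/J(171) - 26212/(-131122)) - 325983) = (-481837 + 195694)/((0/(3375 + 18*171**2) - 26212/(-131122)) - 325983) = -286143/((0/(3375 + 18*29241) - 26212*(-1/131122)) - 325983) = -286143/((0/(3375 + 526338) + 13106/65561) - 325983) = -286143/((0/529713 + 13106/65561) - 325983) = -286143/((0*(1/529713) + 13106/65561) - 325983) = -286143/((0 + 13106/65561) - 325983) = -286143/(13106/65561 - 325983) = -286143/(-21371758357/65561) = -286143*(-65561/21371758357) = 18759821223/21371758357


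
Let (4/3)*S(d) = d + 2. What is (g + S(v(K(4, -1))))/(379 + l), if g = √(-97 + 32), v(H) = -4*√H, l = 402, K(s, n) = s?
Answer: -9/1562 + I*√65/781 ≈ -0.0057618 + 0.010323*I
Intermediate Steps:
S(d) = 3/2 + 3*d/4 (S(d) = 3*(d + 2)/4 = 3*(2 + d)/4 = 3/2 + 3*d/4)
g = I*√65 (g = √(-65) = I*√65 ≈ 8.0623*I)
(g + S(v(K(4, -1))))/(379 + l) = (I*√65 + (3/2 + 3*(-4*√4)/4))/(379 + 402) = (I*√65 + (3/2 + 3*(-4*2)/4))/781 = (I*√65 + (3/2 + (¾)*(-8)))*(1/781) = (I*√65 + (3/2 - 6))*(1/781) = (I*√65 - 9/2)*(1/781) = (-9/2 + I*√65)*(1/781) = -9/1562 + I*√65/781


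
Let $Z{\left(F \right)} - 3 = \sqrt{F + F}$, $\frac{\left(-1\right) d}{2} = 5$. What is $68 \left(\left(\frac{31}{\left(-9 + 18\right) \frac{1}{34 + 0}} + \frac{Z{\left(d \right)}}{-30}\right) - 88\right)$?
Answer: $\frac{88774}{45} - \frac{68 i \sqrt{5}}{15} \approx 1972.8 - 10.137 i$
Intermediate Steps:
$d = -10$ ($d = \left(-2\right) 5 = -10$)
$Z{\left(F \right)} = 3 + \sqrt{2} \sqrt{F}$ ($Z{\left(F \right)} = 3 + \sqrt{F + F} = 3 + \sqrt{2 F} = 3 + \sqrt{2} \sqrt{F}$)
$68 \left(\left(\frac{31}{\left(-9 + 18\right) \frac{1}{34 + 0}} + \frac{Z{\left(d \right)}}{-30}\right) - 88\right) = 68 \left(\left(\frac{31}{\left(-9 + 18\right) \frac{1}{34 + 0}} + \frac{3 + \sqrt{2} \sqrt{-10}}{-30}\right) - 88\right) = 68 \left(\left(\frac{31}{9 \cdot \frac{1}{34}} + \left(3 + \sqrt{2} i \sqrt{10}\right) \left(- \frac{1}{30}\right)\right) - 88\right) = 68 \left(\left(\frac{31}{9 \cdot \frac{1}{34}} + \left(3 + 2 i \sqrt{5}\right) \left(- \frac{1}{30}\right)\right) - 88\right) = 68 \left(\left(\frac{31}{\frac{9}{34}} - \left(\frac{1}{10} + \frac{i \sqrt{5}}{15}\right)\right) - 88\right) = 68 \left(\left(31 \cdot \frac{34}{9} - \left(\frac{1}{10} + \frac{i \sqrt{5}}{15}\right)\right) - 88\right) = 68 \left(\left(\frac{1054}{9} - \left(\frac{1}{10} + \frac{i \sqrt{5}}{15}\right)\right) - 88\right) = 68 \left(\left(\frac{10531}{90} - \frac{i \sqrt{5}}{15}\right) - 88\right) = 68 \left(\frac{2611}{90} - \frac{i \sqrt{5}}{15}\right) = \frac{88774}{45} - \frac{68 i \sqrt{5}}{15}$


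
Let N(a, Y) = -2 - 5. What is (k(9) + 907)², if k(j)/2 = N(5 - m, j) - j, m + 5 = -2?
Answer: 765625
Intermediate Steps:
m = -7 (m = -5 - 2 = -7)
N(a, Y) = -7
k(j) = -14 - 2*j (k(j) = 2*(-7 - j) = -14 - 2*j)
(k(9) + 907)² = ((-14 - 2*9) + 907)² = ((-14 - 18) + 907)² = (-32 + 907)² = 875² = 765625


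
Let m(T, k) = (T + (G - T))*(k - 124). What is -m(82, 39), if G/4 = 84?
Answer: 28560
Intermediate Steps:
G = 336 (G = 4*84 = 336)
m(T, k) = -41664 + 336*k (m(T, k) = (T + (336 - T))*(k - 124) = 336*(-124 + k) = -41664 + 336*k)
-m(82, 39) = -(-41664 + 336*39) = -(-41664 + 13104) = -1*(-28560) = 28560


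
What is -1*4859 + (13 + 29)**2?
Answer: -3095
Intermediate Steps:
-1*4859 + (13 + 29)**2 = -4859 + 42**2 = -4859 + 1764 = -3095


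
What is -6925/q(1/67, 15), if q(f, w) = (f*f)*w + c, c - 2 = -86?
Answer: 31086325/377061 ≈ 82.444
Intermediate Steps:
c = -84 (c = 2 - 86 = -84)
q(f, w) = -84 + w*f**2 (q(f, w) = (f*f)*w - 84 = f**2*w - 84 = w*f**2 - 84 = -84 + w*f**2)
-6925/q(1/67, 15) = -6925/(-84 + 15*(1/67)**2) = -6925/(-84 + 15*(1/4489)) = -6925/(-84 + 15/4489) = -6925/(-377061/4489) = -6925*(-4489/377061) = 31086325/377061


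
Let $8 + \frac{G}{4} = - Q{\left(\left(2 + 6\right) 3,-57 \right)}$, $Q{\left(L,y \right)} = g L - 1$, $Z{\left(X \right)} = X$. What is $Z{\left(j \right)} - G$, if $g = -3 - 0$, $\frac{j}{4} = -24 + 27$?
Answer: $-248$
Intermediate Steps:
$j = 12$ ($j = 4 \left(-24 + 27\right) = 4 \cdot 3 = 12$)
$g = -3$ ($g = -3 + 0 = -3$)
$Q{\left(L,y \right)} = -1 - 3 L$ ($Q{\left(L,y \right)} = - 3 L - 1 = -1 - 3 L$)
$G = 260$ ($G = -32 + 4 \left(- (-1 - 3 \left(2 + 6\right) 3)\right) = -32 + 4 \left(- (-1 - 3 \cdot 8 \cdot 3)\right) = -32 + 4 \left(- (-1 - 72)\right) = -32 + 4 \left(\left(-1\right) \left(-73\right)\right) = -32 + 4 \cdot 73 = -32 + 292 = 260$)
$Z{\left(j \right)} - G = 12 - 260 = -248$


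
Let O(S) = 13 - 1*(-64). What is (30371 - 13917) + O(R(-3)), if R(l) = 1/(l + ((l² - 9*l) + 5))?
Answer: 16531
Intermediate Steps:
R(l) = 1/(5 + l² - 8*l) (R(l) = 1/(l + (5 + l² - 9*l)) = 1/(5 + l² - 8*l))
O(S) = 77 (O(S) = 13 + 64 = 77)
(30371 - 13917) + O(R(-3)) = (30371 - 13917) + 77 = 16454 + 77 = 16531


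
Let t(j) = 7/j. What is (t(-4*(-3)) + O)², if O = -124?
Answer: 2193361/144 ≈ 15232.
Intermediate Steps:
(t(-4*(-3)) + O)² = (7/((-4*(-3))) - 124)² = (7/12 - 124)² = (-1481/12)² = 2193361/144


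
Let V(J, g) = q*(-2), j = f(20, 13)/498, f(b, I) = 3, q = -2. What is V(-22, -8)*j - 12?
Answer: -994/83 ≈ -11.976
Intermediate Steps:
j = 1/166 (j = 3/498 = 3*(1/498) = 1/166 ≈ 0.0060241)
V(J, g) = 4 (V(J, g) = -2*(-2) = 4)
V(-22, -8)*j - 12 = 4*(1/166) - 12 = 2/83 - 12 = -994/83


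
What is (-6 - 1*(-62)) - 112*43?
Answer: -4760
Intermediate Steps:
(-6 - 1*(-62)) - 112*43 = (-6 + 62) - 4816 = 56 - 4816 = -4760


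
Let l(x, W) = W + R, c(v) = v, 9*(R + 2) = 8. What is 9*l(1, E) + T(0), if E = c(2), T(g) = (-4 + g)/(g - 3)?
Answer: 28/3 ≈ 9.3333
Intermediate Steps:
R = -10/9 (R = -2 + (⅑)*8 = -2 + 8/9 = -10/9 ≈ -1.1111)
T(g) = (-4 + g)/(-3 + g)
E = 2
l(x, W) = -10/9 + W (l(x, W) = W - 10/9 = -10/9 + W)
9*l(1, E) + T(0) = 9*(-10/9 + 2) + (-4 + 0)/(-3 + 0) = 9*(8/9) - 4/(-3) = 8 - ⅓*(-4) = 8 + 4/3 = 28/3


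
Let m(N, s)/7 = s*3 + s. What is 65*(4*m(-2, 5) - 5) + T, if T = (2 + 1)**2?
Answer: 36084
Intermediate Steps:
m(N, s) = 28*s (m(N, s) = 7*(s*3 + s) = 7*(3*s + s) = 7*(4*s) = 28*s)
T = 9 (T = 3**2 = 9)
65*(4*m(-2, 5) - 5) + T = 65*(4*(28*5) - 5) + 9 = 65*(4*140 - 5) + 9 = 65*(560 - 5) + 9 = 65*555 + 9 = 36075 + 9 = 36084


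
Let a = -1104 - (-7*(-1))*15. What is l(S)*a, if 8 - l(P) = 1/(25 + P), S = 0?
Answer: -240591/25 ≈ -9623.6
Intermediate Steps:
l(P) = 8 - 1/(25 + P)
a = -1209 (a = -1104 - 7*15 = -1104 - 1*105 = -1104 - 105 = -1209)
l(S)*a = ((199 + 8*0)/(25 + 0))*(-1209) = ((199 + 0)/25)*(-1209) = ((1/25)*199)*(-1209) = (199/25)*(-1209) = -240591/25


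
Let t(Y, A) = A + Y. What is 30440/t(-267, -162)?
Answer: -30440/429 ≈ -70.956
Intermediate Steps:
30440/t(-267, -162) = 30440/(-162 - 267) = 30440/(-429) = 30440*(-1/429) = -30440/429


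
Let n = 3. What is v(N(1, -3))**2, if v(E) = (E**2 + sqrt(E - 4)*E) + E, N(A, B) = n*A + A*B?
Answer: 0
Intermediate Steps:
N(A, B) = 3*A + A*B
v(E) = E + E**2 + E*sqrt(-4 + E) (v(E) = (E**2 + sqrt(-4 + E)*E) + E = (E**2 + E*sqrt(-4 + E)) + E = E + E**2 + E*sqrt(-4 + E))
v(N(1, -3))**2 = ((1*(3 - 3))*(1 + 1*(3 - 3) + sqrt(-4 + 1*(3 - 3))))**2 = ((1*0)*(1 + 1*0 + sqrt(-4 + 1*0)))**2 = (0*(1 + 0 + sqrt(-4 + 0)))**2 = (0*(1 + 0 + sqrt(-4)))**2 = (0*(1 + 0 + 2*I))**2 = (0*(1 + 2*I))**2 = 0**2 = 0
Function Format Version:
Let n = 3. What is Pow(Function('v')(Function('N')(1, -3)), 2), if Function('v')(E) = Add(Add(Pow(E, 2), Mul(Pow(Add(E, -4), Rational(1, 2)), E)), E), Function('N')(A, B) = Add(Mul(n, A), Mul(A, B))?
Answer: 0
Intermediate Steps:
Function('N')(A, B) = Add(Mul(3, A), Mul(A, B))
Function('v')(E) = Add(E, Pow(E, 2), Mul(E, Pow(Add(-4, E), Rational(1, 2)))) (Function('v')(E) = Add(Add(Pow(E, 2), Mul(Pow(Add(-4, E), Rational(1, 2)), E)), E) = Add(Add(Pow(E, 2), Mul(E, Pow(Add(-4, E), Rational(1, 2)))), E) = Add(E, Pow(E, 2), Mul(E, Pow(Add(-4, E), Rational(1, 2)))))
Pow(Function('v')(Function('N')(1, -3)), 2) = Pow(Mul(Mul(1, Add(3, -3)), Add(1, Mul(1, Add(3, -3)), Pow(Add(-4, Mul(1, Add(3, -3))), Rational(1, 2)))), 2) = Pow(Mul(Mul(1, 0), Add(1, Mul(1, 0), Pow(Add(-4, Mul(1, 0)), Rational(1, 2)))), 2) = Pow(Mul(0, Add(1, 0, Pow(Add(-4, 0), Rational(1, 2)))), 2) = Pow(Mul(0, Add(1, 0, Pow(-4, Rational(1, 2)))), 2) = Pow(Mul(0, Add(1, 0, Mul(2, I))), 2) = Pow(Mul(0, Add(1, Mul(2, I))), 2) = Pow(0, 2) = 0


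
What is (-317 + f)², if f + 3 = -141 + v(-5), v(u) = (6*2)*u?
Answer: 271441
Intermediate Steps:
v(u) = 12*u
f = -204 (f = -3 + (-141 + 12*(-5)) = -3 + (-141 - 60) = -3 - 201 = -204)
(-317 + f)² = (-317 - 204)² = (-521)² = 271441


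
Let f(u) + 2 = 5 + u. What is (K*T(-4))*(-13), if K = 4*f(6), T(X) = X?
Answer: 1872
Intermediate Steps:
f(u) = 3 + u (f(u) = -2 + (5 + u) = 3 + u)
K = 36 (K = 4*(3 + 6) = 4*9 = 36)
(K*T(-4))*(-13) = (36*(-4))*(-13) = -144*(-13) = 1872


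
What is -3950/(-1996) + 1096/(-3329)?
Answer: 5480967/3322342 ≈ 1.6497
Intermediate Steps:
-3950/(-1996) + 1096/(-3329) = -3950*(-1/1996) + 1096*(-1/3329) = 1975/998 - 1096/3329 = 5480967/3322342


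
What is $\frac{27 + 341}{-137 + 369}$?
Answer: $\frac{46}{29} \approx 1.5862$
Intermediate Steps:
$\frac{27 + 341}{-137 + 369} = \frac{368}{232} = 368 \cdot \frac{1}{232} = \frac{46}{29}$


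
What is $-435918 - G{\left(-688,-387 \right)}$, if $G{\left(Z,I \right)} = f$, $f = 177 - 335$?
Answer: $-435760$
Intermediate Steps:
$f = -158$ ($f = 177 - 335 = -158$)
$G{\left(Z,I \right)} = -158$
$-435918 - G{\left(-688,-387 \right)} = -435918 - -158 = -435918 + 158 = -435760$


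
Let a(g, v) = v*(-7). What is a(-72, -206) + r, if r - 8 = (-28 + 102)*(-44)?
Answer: -1806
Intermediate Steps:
a(g, v) = -7*v
r = -3248 (r = 8 + (-28 + 102)*(-44) = 8 + 74*(-44) = 8 - 3256 = -3248)
a(-72, -206) + r = -7*(-206) - 3248 = 1442 - 3248 = -1806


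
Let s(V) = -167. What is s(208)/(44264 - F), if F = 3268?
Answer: -167/40996 ≈ -0.0040736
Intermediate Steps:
s(208)/(44264 - F) = -167/(44264 - 1*3268) = -167/(44264 - 3268) = -167/40996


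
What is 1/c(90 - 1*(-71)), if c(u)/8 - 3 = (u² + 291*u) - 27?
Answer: 1/581984 ≈ 1.7183e-6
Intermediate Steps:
c(u) = -192 + 8*u² + 2328*u (c(u) = 24 + 8*((u² + 291*u) - 27) = 24 + 8*(-27 + u² + 291*u) = 24 + (-216 + 8*u² + 2328*u) = -192 + 8*u² + 2328*u)
1/c(90 - 1*(-71)) = 1/(-192 + 8*(90 - 1*(-71))² + 2328*(90 - 1*(-71))) = 1/(-192 + 8*(90 + 71)² + 2328*(90 + 71)) = 1/(-192 + 8*161² + 2328*161) = 1/(-192 + 8*25921 + 374808) = 1/(-192 + 207368 + 374808) = 1/581984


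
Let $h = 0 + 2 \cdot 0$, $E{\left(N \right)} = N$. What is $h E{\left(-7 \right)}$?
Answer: $0$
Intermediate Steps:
$h = 0$ ($h = 0 + 0 = 0$)
$h E{\left(-7 \right)} = 0 \left(-7\right) = 0$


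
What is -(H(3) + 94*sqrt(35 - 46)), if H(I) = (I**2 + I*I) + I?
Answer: -21 - 94*I*sqrt(11) ≈ -21.0 - 311.76*I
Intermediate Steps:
H(I) = I + 2*I**2 (H(I) = (I**2 + I**2) + I = 2*I**2 + I = I + 2*I**2)
-(H(3) + 94*sqrt(35 - 46)) = -(3*(1 + 2*3) + 94*sqrt(35 - 46)) = -(3*(1 + 6) + 94*sqrt(-11)) = -(3*7 + 94*(I*sqrt(11))) = -(21 + 94*I*sqrt(11)) = -21 - 94*I*sqrt(11)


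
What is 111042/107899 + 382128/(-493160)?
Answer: 1691280456/6651433855 ≈ 0.25427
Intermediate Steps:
111042/107899 + 382128/(-493160) = 111042*(1/107899) + 382128*(-1/493160) = 111042/107899 - 47766/61645 = 1691280456/6651433855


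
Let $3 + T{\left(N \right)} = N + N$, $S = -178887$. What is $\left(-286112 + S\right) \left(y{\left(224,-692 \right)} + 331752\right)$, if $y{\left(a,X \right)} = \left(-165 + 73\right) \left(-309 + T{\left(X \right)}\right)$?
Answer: $-226819072216$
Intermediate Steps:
$T{\left(N \right)} = -3 + 2 N$ ($T{\left(N \right)} = -3 + \left(N + N\right) = -3 + 2 N$)
$y{\left(a,X \right)} = 28704 - 184 X$ ($y{\left(a,X \right)} = \left(-165 + 73\right) \left(-309 + \left(-3 + 2 X\right)\right) = - 92 \left(-312 + 2 X\right) = 28704 - 184 X$)
$\left(-286112 + S\right) \left(y{\left(224,-692 \right)} + 331752\right) = \left(-286112 - 178887\right) \left(\left(28704 - -127328\right) + 331752\right) = - 464999 \left(\left(28704 + 127328\right) + 331752\right) = - 464999 \left(156032 + 331752\right) = \left(-464999\right) 487784 = -226819072216$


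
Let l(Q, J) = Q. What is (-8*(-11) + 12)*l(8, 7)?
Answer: 800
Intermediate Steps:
(-8*(-11) + 12)*l(8, 7) = (-8*(-11) + 12)*8 = (88 + 12)*8 = 100*8 = 800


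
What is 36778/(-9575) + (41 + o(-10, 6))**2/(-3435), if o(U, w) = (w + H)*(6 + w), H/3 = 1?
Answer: -67781401/6578025 ≈ -10.304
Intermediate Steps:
H = 3 (H = 3*1 = 3)
o(U, w) = (3 + w)*(6 + w) (o(U, w) = (w + 3)*(6 + w) = (3 + w)*(6 + w))
36778/(-9575) + (41 + o(-10, 6))**2/(-3435) = 36778/(-9575) + (41 + (18 + 6**2 + 9*6))**2/(-3435) = 36778*(-1/9575) + (41 + (18 + 36 + 54))**2*(-1/3435) = -36778/9575 + (41 + 108)**2*(-1/3435) = -36778/9575 + 149**2*(-1/3435) = -36778/9575 + 22201*(-1/3435) = -36778/9575 - 22201/3435 = -67781401/6578025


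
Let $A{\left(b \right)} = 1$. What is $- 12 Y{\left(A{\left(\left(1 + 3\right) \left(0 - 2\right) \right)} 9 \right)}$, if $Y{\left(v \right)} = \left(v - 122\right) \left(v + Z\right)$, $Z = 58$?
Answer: $90852$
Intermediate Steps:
$Y{\left(v \right)} = \left(-122 + v\right) \left(58 + v\right)$ ($Y{\left(v \right)} = \left(v - 122\right) \left(v + 58\right) = \left(-122 + v\right) \left(58 + v\right)$)
$- 12 Y{\left(A{\left(\left(1 + 3\right) \left(0 - 2\right) \right)} 9 \right)} = - 12 \left(-7076 + \left(1 \cdot 9\right)^{2} - 64 \cdot 1 \cdot 9\right) = - 12 \left(-7076 + 9^{2} - 576\right) = - 12 \left(-7076 + 81 - 576\right) = \left(-12\right) \left(-7571\right) = 90852$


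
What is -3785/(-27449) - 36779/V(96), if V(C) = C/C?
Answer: -1009542986/27449 ≈ -36779.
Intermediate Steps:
V(C) = 1
-3785/(-27449) - 36779/V(96) = -3785/(-27449) - 36779/1 = -3785*(-1/27449) - 36779*1 = 3785/27449 - 36779 = -1009542986/27449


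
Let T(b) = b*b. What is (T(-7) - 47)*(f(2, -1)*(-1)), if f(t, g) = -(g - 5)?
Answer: -12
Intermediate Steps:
f(t, g) = 5 - g (f(t, g) = -(-5 + g) = 5 - g)
T(b) = b²
(T(-7) - 47)*(f(2, -1)*(-1)) = ((-7)² - 47)*((5 - 1*(-1))*(-1)) = (49 - 47)*((5 + 1)*(-1)) = 2*(6*(-1)) = 2*(-6) = -12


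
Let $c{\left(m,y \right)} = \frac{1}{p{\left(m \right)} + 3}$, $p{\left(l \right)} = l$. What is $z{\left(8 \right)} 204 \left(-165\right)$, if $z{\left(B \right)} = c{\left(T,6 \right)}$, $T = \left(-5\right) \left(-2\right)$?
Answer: $- \frac{33660}{13} \approx -2589.2$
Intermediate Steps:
$T = 10$
$c{\left(m,y \right)} = \frac{1}{3 + m}$ ($c{\left(m,y \right)} = \frac{1}{m + 3} = \frac{1}{3 + m}$)
$z{\left(B \right)} = \frac{1}{13}$ ($z{\left(B \right)} = \frac{1}{3 + 10} = \frac{1}{13}$)
$z{\left(8 \right)} 204 \left(-165\right) = \frac{1}{13} \cdot 204 \left(-165\right) = \frac{204}{13} \left(-165\right) = - \frac{33660}{13}$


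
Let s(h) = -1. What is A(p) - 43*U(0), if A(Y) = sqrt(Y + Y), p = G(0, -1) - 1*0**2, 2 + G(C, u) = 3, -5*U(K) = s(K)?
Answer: -43/5 + sqrt(2) ≈ -7.1858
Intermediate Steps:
U(K) = 1/5 (U(K) = -1/5*(-1) = 1/5)
G(C, u) = 1 (G(C, u) = -2 + 3 = 1)
p = 1 (p = 1 - 1*0**2 = 1 - 1*0 = 1 + 0 = 1)
A(Y) = sqrt(2)*sqrt(Y) (A(Y) = sqrt(2*Y) = sqrt(2)*sqrt(Y))
A(p) - 43*U(0) = sqrt(2)*sqrt(1) - 43*1/5 = sqrt(2)*1 - 43/5 = sqrt(2) - 43/5 = -43/5 + sqrt(2)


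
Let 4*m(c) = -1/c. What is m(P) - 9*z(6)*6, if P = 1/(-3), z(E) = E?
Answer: -1293/4 ≈ -323.25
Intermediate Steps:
P = -⅓ (P = 1*(-⅓) = -⅓ ≈ -0.33333)
m(c) = -1/(4*c) (m(c) = (-1/c)/4 = -1/(4*c))
m(P) - 9*z(6)*6 = -1/(4*(-⅓)) - 54*6 = -¼*(-3) - 9*36 = ¾ - 324 = -1293/4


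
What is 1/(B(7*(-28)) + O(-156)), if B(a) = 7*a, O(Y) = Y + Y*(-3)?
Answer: -1/1060 ≈ -0.00094340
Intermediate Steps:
O(Y) = -2*Y (O(Y) = Y - 3*Y = -2*Y)
1/(B(7*(-28)) + O(-156)) = 1/(7*(7*(-28)) - 2*(-156)) = 1/(7*(-196) + 312) = 1/(-1372 + 312) = 1/(-1060) = -1/1060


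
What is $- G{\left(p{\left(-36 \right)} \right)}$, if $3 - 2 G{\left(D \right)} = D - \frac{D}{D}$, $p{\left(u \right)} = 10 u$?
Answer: $-182$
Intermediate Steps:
$G{\left(D \right)} = 2 - \frac{D}{2}$ ($G{\left(D \right)} = \frac{3}{2} - \frac{D - \frac{D}{D}}{2} = \frac{3}{2} - \frac{D - 1}{2} = \frac{3}{2} - \frac{-1 + D}{2} = \frac{3}{2} - \left(- \frac{1}{2} + \frac{D}{2}\right) = 2 - \frac{D}{2}$)
$- G{\left(p{\left(-36 \right)} \right)} = - (2 - \frac{10 \left(-36\right)}{2}) = - (2 - -180) = - (2 + 180) = \left(-1\right) 182 = -182$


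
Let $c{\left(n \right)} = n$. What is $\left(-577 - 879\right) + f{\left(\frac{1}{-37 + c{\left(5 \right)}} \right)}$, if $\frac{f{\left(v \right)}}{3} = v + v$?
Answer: $- \frac{23299}{16} \approx -1456.2$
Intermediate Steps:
$f{\left(v \right)} = 6 v$ ($f{\left(v \right)} = 3 \left(v + v\right) = 3 \cdot 2 v = 6 v$)
$\left(-577 - 879\right) + f{\left(\frac{1}{-37 + c{\left(5 \right)}} \right)} = \left(-577 - 879\right) + \frac{6}{-37 + 5} = -1456 + \frac{6}{-32} = -1456 + 6 \left(- \frac{1}{32}\right) = -1456 - \frac{3}{16} = - \frac{23299}{16}$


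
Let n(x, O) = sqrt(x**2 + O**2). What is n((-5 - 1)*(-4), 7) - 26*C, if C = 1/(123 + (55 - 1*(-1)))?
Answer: 4449/179 ≈ 24.855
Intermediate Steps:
C = 1/179 (C = 1/(123 + (55 + 1)) = 1/(123 + 56) = 1/179 ≈ 0.0055866)
n(x, O) = sqrt(O**2 + x**2)
n((-5 - 1)*(-4), 7) - 26*C = sqrt(7**2 + ((-5 - 1)*(-4))**2) - 26*1/179 = sqrt(49 + (-6*(-4))**2) - 26/179 = sqrt(49 + 24**2) - 26/179 = sqrt(49 + 576) - 26/179 = sqrt(625) - 26/179 = 25 - 26/179 = 4449/179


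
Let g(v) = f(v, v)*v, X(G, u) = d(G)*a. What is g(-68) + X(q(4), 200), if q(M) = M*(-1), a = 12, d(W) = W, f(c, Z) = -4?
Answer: 224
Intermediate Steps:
q(M) = -M
X(G, u) = 12*G (X(G, u) = G*12 = 12*G)
g(v) = -4*v
g(-68) + X(q(4), 200) = -4*(-68) + 12*(-1*4) = 272 + 12*(-4) = 272 - 48 = 224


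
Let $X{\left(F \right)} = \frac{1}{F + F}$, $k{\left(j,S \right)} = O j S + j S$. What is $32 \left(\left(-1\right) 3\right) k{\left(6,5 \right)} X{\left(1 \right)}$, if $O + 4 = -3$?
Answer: $8640$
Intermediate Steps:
$O = -7$ ($O = -4 - 3 = -7$)
$k{\left(j,S \right)} = - 6 S j$ ($k{\left(j,S \right)} = - 7 j S + j S = - 7 S j + S j = - 6 S j$)
$X{\left(F \right)} = \frac{1}{2 F}$
$32 \left(\left(-1\right) 3\right) k{\left(6,5 \right)} X{\left(1 \right)} = 32 \left(\left(-1\right) 3\right) \left(-6\right) 5 \cdot 6 \frac{1}{2 \cdot 1} = 32 \left(-3\right) \left(- 180 \cdot \frac{1}{2} \cdot 1\right) = - 96 \left(\left(-180\right) \frac{1}{2}\right) = \left(-96\right) \left(-90\right) = 8640$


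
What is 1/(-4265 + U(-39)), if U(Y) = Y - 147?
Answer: -1/4451 ≈ -0.00022467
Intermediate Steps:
U(Y) = -147 + Y
1/(-4265 + U(-39)) = 1/(-4265 + (-147 - 39)) = 1/(-4265 - 186) = 1/(-4451) = -1/4451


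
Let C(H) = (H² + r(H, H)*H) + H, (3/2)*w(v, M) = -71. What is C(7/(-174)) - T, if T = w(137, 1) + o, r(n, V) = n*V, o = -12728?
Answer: 67300558859/5268024 ≈ 12775.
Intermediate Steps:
w(v, M) = -142/3 (w(v, M) = (⅔)*(-71) = -142/3)
r(n, V) = V*n
T = -38326/3 (T = -142/3 - 12728 = -38326/3 ≈ -12775.)
C(H) = H + H² + H³ (C(H) = (H² + (H*H)*H) + H = (H² + H²*H) + H = (H² + H³) + H = H + H² + H³)
C(7/(-174)) - T = (7/(-174))*(1 + 7/(-174) + (7/(-174))²) - 1*(-38326/3) = (7*(-1/174))*(1 + 7*(-1/174) + (7*(-1/174))²) + 38326/3 = -7*(1 - 7/174 + (-7/174)²)/174 + 38326/3 = -7*(1 - 7/174 + 49/30276)/174 + 38326/3 = -7/174*29107/30276 + 38326/3 = -203749/5268024 + 38326/3 = 67300558859/5268024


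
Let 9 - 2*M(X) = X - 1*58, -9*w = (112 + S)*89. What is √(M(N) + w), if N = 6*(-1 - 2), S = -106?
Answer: I*√606/6 ≈ 4.1028*I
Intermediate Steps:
N = -18 (N = 6*(-3) = -18)
w = -178/3 (w = -(112 - 106)*89/9 = -2*89/3 = -⅑*534 = -178/3 ≈ -59.333)
M(X) = 67/2 - X/2 (M(X) = 9/2 - (X - 1*58)/2 = 9/2 - (X - 58)/2 = 9/2 - (-58 + X)/2 = 9/2 + (29 - X/2) = 67/2 - X/2)
√(M(N) + w) = √((67/2 - ½*(-18)) - 178/3) = √((67/2 + 9) - 178/3) = √(85/2 - 178/3) = √(-101/6) = I*√606/6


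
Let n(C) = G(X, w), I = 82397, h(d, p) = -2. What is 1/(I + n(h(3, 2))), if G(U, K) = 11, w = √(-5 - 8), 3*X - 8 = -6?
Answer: 1/82408 ≈ 1.2135e-5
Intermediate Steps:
X = ⅔ (X = 8/3 + (⅓)*(-6) = 8/3 - 2 = ⅔ ≈ 0.66667)
w = I*√13 (w = √(-13) = I*√13 ≈ 3.6056*I)
n(C) = 11
1/(I + n(h(3, 2))) = 1/(82397 + 11) = 1/82408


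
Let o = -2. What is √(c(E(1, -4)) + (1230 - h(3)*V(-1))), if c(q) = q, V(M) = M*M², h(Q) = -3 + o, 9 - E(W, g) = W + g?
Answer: √1237 ≈ 35.171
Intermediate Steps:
E(W, g) = 9 - W - g (E(W, g) = 9 - (W + g) = 9 + (-W - g) = 9 - W - g)
h(Q) = -5 (h(Q) = -3 - 2 = -5)
V(M) = M³
√(c(E(1, -4)) + (1230 - h(3)*V(-1))) = √((9 - 1*1 - 1*(-4)) + (1230 - (-5)*(-1)³)) = √((9 - 1 + 4) + (1230 - (-5)*(-1))) = √(12 + (1230 - 1*5)) = √(12 + (1230 - 5)) = √(12 + 1225) = √1237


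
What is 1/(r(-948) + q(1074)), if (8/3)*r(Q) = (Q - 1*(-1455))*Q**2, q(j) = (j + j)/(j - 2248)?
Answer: 587/100298398452 ≈ 5.8525e-9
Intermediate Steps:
q(j) = 2*j/(-2248 + j) (q(j) = (2*j)/(-2248 + j) = 2*j/(-2248 + j))
r(Q) = 3*Q**2*(1455 + Q)/8 (r(Q) = 3*((Q - 1*(-1455))*Q**2)/8 = 3*((Q + 1455)*Q**2)/8 = 3*((1455 + Q)*Q**2)/8 = 3*(Q**2*(1455 + Q))/8 = 3*Q**2*(1455 + Q)/8)
1/(r(-948) + q(1074)) = 1/((3/8)*(-948)**2*(1455 - 948) + 2*1074/(-2248 + 1074)) = 1/((3/8)*898704*507 + 2*1074/(-1174)) = 1/(170866098 + 2*1074*(-1/1174)) = 1/(170866098 - 1074/587) = 1/(100298398452/587) = 587/100298398452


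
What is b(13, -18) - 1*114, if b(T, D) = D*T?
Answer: -348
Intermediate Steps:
b(13, -18) - 1*114 = -18*13 - 1*114 = -234 - 114 = -348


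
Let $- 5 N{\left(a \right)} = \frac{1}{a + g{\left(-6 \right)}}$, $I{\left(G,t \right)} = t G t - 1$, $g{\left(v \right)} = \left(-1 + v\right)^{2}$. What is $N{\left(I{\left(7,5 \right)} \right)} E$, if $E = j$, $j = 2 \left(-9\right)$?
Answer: $\frac{18}{1115} \approx 0.016144$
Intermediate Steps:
$I{\left(G,t \right)} = -1 + G t^{2}$ ($I{\left(G,t \right)} = G t t - 1 = G t^{2} - 1 = -1 + G t^{2}$)
$j = -18$
$N{\left(a \right)} = - \frac{1}{5 \left(49 + a\right)}$ ($N{\left(a \right)} = - \frac{1}{5 \left(a + \left(-1 - 6\right)^{2}\right)} = - \frac{1}{5 \left(a + \left(-7\right)^{2}\right)} = - \frac{1}{5 \left(a + 49\right)} = - \frac{1}{5 \left(49 + a\right)}$)
$E = -18$
$N{\left(I{\left(7,5 \right)} \right)} E = - \frac{1}{245 + 5 \left(-1 + 7 \cdot 5^{2}\right)} \left(-18\right) = - \frac{1}{245 + 5 \left(-1 + 7 \cdot 25\right)} \left(-18\right) = - \frac{1}{245 + 5 \left(-1 + 175\right)} \left(-18\right) = - \frac{1}{245 + 5 \cdot 174} \left(-18\right) = - \frac{1}{245 + 870} \left(-18\right) = - \frac{1}{1115} \left(-18\right) = \left(-1\right) \frac{1}{1115} \left(-18\right) = \left(- \frac{1}{1115}\right) \left(-18\right) = \frac{18}{1115}$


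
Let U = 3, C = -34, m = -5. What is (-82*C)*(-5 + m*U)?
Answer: -55760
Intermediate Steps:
(-82*C)*(-5 + m*U) = (-82*(-34))*(-5 - 5*3) = 2788*(-5 - 15) = 2788*(-20) = -55760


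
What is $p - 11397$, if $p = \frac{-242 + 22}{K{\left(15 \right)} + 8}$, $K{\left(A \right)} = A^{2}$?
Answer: $- \frac{2655721}{233} \approx -11398.0$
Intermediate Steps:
$p = - \frac{220}{233}$ ($p = \frac{-242 + 22}{15^{2} + 8} = - \frac{220}{225 + 8} = - \frac{220}{233} \approx -0.94421$)
$p - 11397 = - \frac{220}{233} - 11397 = - \frac{2655721}{233}$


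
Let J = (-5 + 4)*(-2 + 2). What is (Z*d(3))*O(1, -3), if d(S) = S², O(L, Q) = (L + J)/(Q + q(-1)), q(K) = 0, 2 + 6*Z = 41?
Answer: -39/2 ≈ -19.500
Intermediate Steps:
Z = 13/2 (Z = -⅓ + (⅙)*41 = -⅓ + 41/6 = 13/2 ≈ 6.5000)
J = 0 (J = -1*0 = 0)
O(L, Q) = L/Q (O(L, Q) = (L + 0)/(Q + 0) = L/Q)
(Z*d(3))*O(1, -3) = ((13/2)*3²)*(1/(-3)) = ((13/2)*9)*(1*(-⅓)) = (117/2)*(-⅓) = -39/2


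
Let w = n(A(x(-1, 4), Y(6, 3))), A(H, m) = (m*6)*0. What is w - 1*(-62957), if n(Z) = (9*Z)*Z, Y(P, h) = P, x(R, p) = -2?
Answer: 62957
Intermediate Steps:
A(H, m) = 0 (A(H, m) = (6*m)*0 = 0)
n(Z) = 9*Z²
w = 0 (w = 9*0² = 9*0 = 0)
w - 1*(-62957) = 0 - 1*(-62957) = 0 + 62957 = 62957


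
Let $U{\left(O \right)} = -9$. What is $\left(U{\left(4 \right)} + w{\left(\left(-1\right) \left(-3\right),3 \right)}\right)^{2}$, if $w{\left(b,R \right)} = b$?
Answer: $36$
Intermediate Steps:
$\left(U{\left(4 \right)} + w{\left(\left(-1\right) \left(-3\right),3 \right)}\right)^{2} = \left(-9 - -3\right)^{2} = \left(-9 + 3\right)^{2} = \left(-6\right)^{2} = 36$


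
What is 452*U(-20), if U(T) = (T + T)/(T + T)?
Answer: 452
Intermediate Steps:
U(T) = 1 (U(T) = (2*T)/((2*T)) = (2*T)*(1/(2*T)) = 1)
452*U(-20) = 452*1 = 452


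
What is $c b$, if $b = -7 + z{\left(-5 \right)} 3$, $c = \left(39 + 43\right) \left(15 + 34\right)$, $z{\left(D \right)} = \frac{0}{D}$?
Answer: $-28126$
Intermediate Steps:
$z{\left(D \right)} = 0$
$c = 4018$ ($c = 82 \cdot 49 = 4018$)
$b = -7$ ($b = -7 + 0 \cdot 3 = -7 + 0 = -7$)
$c b = 4018 \left(-7\right) = -28126$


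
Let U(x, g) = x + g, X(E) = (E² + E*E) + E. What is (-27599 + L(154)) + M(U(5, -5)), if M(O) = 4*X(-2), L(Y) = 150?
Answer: -27425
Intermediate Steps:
X(E) = E + 2*E² (X(E) = (E² + E²) + E = 2*E² + E = E + 2*E²)
U(x, g) = g + x
M(O) = 24 (M(O) = 4*(-2*(1 + 2*(-2))) = 4*(-2*(1 - 4)) = 4*(-2*(-3)) = 4*6 = 24)
(-27599 + L(154)) + M(U(5, -5)) = (-27599 + 150) + 24 = -27449 + 24 = -27425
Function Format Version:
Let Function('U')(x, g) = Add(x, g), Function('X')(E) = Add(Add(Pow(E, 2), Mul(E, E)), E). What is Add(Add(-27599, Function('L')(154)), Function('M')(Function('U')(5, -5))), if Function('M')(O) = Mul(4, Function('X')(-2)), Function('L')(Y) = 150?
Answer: -27425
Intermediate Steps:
Function('X')(E) = Add(E, Mul(2, Pow(E, 2))) (Function('X')(E) = Add(Add(Pow(E, 2), Pow(E, 2)), E) = Add(Mul(2, Pow(E, 2)), E) = Add(E, Mul(2, Pow(E, 2))))
Function('U')(x, g) = Add(g, x)
Function('M')(O) = 24 (Function('M')(O) = Mul(4, Mul(-2, Add(1, Mul(2, -2)))) = Mul(4, Mul(-2, Add(1, -4))) = Mul(4, Mul(-2, -3)) = Mul(4, 6) = 24)
Add(Add(-27599, Function('L')(154)), Function('M')(Function('U')(5, -5))) = Add(Add(-27599, 150), 24) = Add(-27449, 24) = -27425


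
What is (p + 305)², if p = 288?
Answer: 351649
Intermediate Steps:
(p + 305)² = (288 + 305)² = 593² = 351649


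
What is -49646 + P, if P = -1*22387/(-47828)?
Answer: -2374446501/47828 ≈ -49646.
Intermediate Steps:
P = 22387/47828 (P = -22387*(-1/47828) = 22387/47828 ≈ 0.46807)
-49646 + P = -49646 + 22387/47828 = -2374446501/47828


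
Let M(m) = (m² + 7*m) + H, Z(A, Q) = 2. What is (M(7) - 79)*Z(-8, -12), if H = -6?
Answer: 26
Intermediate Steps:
M(m) = -6 + m² + 7*m (M(m) = (m² + 7*m) - 6 = -6 + m² + 7*m)
(M(7) - 79)*Z(-8, -12) = ((-6 + 7² + 7*7) - 79)*2 = ((-6 + 49 + 49) - 79)*2 = (92 - 79)*2 = 13*2 = 26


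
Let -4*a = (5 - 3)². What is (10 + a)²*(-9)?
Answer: -729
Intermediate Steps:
a = -1 (a = -(5 - 3)²/4 = -¼*2² = -¼*4 = -1)
(10 + a)²*(-9) = (10 - 1)²*(-9) = 9²*(-9) = 81*(-9) = -729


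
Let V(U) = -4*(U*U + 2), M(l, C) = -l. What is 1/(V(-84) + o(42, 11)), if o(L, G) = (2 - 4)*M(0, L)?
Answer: -1/28232 ≈ -3.5421e-5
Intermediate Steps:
o(L, G) = 0 (o(L, G) = (2 - 4)*(-1*0) = -2*0 = 0)
V(U) = -8 - 4*U**2 (V(U) = -4*(U**2 + 2) = -4*(2 + U**2) = -8 - 4*U**2)
1/(V(-84) + o(42, 11)) = 1/((-8 - 4*(-84)**2) + 0) = 1/((-8 - 4*7056) + 0) = 1/((-8 - 28224) + 0) = 1/(-28232 + 0) = 1/(-28232) = -1/28232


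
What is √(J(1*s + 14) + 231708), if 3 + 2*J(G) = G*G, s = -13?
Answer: √231707 ≈ 481.36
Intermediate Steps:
J(G) = -3/2 + G²/2 (J(G) = -3/2 + (G*G)/2 = -3/2 + G²/2)
√(J(1*s + 14) + 231708) = √((-3/2 + (1*(-13) + 14)²/2) + 231708) = √((-3/2 + (-13 + 14)²/2) + 231708) = √((-3/2 + (½)*1²) + 231708) = √((-3/2 + (½)*1) + 231708) = √((-3/2 + ½) + 231708) = √(-1 + 231708) = √231707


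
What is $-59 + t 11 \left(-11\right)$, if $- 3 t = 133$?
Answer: $\frac{15916}{3} \approx 5305.3$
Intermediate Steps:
$t = - \frac{133}{3}$ ($t = \left(- \frac{1}{3}\right) 133 = - \frac{133}{3} \approx -44.333$)
$-59 + t 11 \left(-11\right) = -59 - \frac{133 \cdot 11 \left(-11\right)}{3} = -59 - - \frac{16093}{3} = -59 + \frac{16093}{3} = \frac{15916}{3}$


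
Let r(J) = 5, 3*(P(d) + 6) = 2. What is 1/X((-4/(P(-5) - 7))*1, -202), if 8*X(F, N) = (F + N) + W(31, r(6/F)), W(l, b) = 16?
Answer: -148/3435 ≈ -0.043086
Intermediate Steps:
P(d) = -16/3 (P(d) = -6 + (⅓)*2 = -6 + ⅔ = -16/3)
X(F, N) = 2 + F/8 + N/8 (X(F, N) = ((F + N) + 16)/8 = (16 + F + N)/8 = 2 + F/8 + N/8)
1/X((-4/(P(-5) - 7))*1, -202) = 1/(2 + ((-4/(-16/3 - 7))*1)/8 + (⅛)*(-202)) = 1/(2 + ((-4/(-37/3))*1)/8 - 101/4) = 1/(2 + (-3/37*(-4)*1)/8 - 101/4) = 1/(2 + ((12/37)*1)/8 - 101/4) = 1/(2 + (⅛)*(12/37) - 101/4) = 1/(2 + 3/74 - 101/4) = 1/(-3435/148) = -148/3435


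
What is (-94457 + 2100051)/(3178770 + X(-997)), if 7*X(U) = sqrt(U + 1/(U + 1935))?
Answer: 58604510314796712/92885329360648997 - 14039158*I*sqrt(877203530)/464426646803244985 ≈ 0.63093 - 8.9531e-7*I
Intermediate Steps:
X(U) = sqrt(U + 1/(1935 + U))/7 (X(U) = sqrt(U + 1/(U + 1935))/7 = sqrt(U + 1/(1935 + U))/7)
(-94457 + 2100051)/(3178770 + X(-997)) = (-94457 + 2100051)/(3178770 + sqrt((1 - 997*(1935 - 997))/(1935 - 997))/7) = 2005594/(3178770 + sqrt((1 - 997*938)/938)/7) = 2005594/(3178770 + sqrt((1 - 935186)/938)/7) = 2005594/(3178770 + sqrt((1/938)*(-935185))/7) = 2005594/(3178770 + sqrt(-935185/938)/7) = 2005594/(3178770 + (I*sqrt(877203530)/938)/7) = 2005594/(3178770 + I*sqrt(877203530)/6566)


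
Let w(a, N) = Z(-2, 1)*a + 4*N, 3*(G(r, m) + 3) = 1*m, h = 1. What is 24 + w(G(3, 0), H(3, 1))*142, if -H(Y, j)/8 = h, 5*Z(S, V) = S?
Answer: -21748/5 ≈ -4349.6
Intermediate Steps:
Z(S, V) = S/5
G(r, m) = -3 + m/3 (G(r, m) = -3 + (1*m)/3 = -3 + m/3)
H(Y, j) = -8 (H(Y, j) = -8*1 = -8)
w(a, N) = 4*N - 2*a/5 (w(a, N) = ((⅕)*(-2))*a + 4*N = -2*a/5 + 4*N = 4*N - 2*a/5)
24 + w(G(3, 0), H(3, 1))*142 = 24 + (4*(-8) - 2*(-3 + (⅓)*0)/5)*142 = 24 + (-32 - 2*(-3 + 0)/5)*142 = 24 + (-32 - ⅖*(-3))*142 = 24 + (-32 + 6/5)*142 = 24 - 154/5*142 = 24 - 21868/5 = -21748/5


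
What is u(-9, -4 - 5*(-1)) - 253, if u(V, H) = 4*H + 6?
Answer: -243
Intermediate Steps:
u(V, H) = 6 + 4*H
u(-9, -4 - 5*(-1)) - 253 = (6 + 4*(-4 - 5*(-1))) - 253 = (6 + 4*(-4 + 5)) - 253 = (6 + 4*1) - 253 = (6 + 4) - 253 = 10 - 253 = -243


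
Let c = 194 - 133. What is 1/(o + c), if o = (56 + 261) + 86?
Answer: 1/464 ≈ 0.0021552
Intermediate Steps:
o = 403 (o = 317 + 86 = 403)
c = 61
1/(o + c) = 1/(403 + 61) = 1/464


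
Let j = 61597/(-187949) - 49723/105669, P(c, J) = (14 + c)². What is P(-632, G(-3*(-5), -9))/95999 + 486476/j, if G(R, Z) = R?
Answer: -231874461755457128541/380498792909620 ≈ -6.0940e+5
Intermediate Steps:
j = -15854281520/19860382881 (j = 61597*(-1/187949) - 49723*1/105669 = -61597/187949 - 49723/105669 = -15854281520/19860382881 ≈ -0.79829)
P(-632, G(-3*(-5), -9))/95999 + 486476/j = (14 - 632)²/95999 + 486476/(-15854281520/19860382881) = (-618)²*(1/95999) + 486476*(-19860382881/15854281520) = 381924*(1/95999) - 2415399905604339/3963570380 = 381924/95999 - 2415399905604339/3963570380 = -231874461755457128541/380498792909620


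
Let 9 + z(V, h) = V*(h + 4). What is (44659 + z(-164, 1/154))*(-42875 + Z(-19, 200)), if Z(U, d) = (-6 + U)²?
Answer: -143120016000/77 ≈ -1.8587e+9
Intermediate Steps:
z(V, h) = -9 + V*(4 + h) (z(V, h) = -9 + V*(h + 4) = -9 + V*(4 + h))
(44659 + z(-164, 1/154))*(-42875 + Z(-19, 200)) = (44659 + (-9 + 4*(-164) - 164/154))*(-42875 + (-6 - 19)²) = (44659 + (-9 - 656 - 164*1/154))*(-42875 + (-25)²) = (44659 + (-9 - 656 - 82/77))*(-42875 + 625) = (44659 - 51287/77)*(-42250) = (3387456/77)*(-42250) = -143120016000/77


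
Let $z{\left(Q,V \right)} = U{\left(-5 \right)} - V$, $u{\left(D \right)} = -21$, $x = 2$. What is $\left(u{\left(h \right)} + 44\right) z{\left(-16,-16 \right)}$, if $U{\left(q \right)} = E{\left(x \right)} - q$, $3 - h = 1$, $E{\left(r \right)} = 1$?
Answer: $506$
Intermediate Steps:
$h = 2$ ($h = 3 - 1 = 2$)
$U{\left(q \right)} = 1 - q$
$z{\left(Q,V \right)} = 6 - V$ ($z{\left(Q,V \right)} = \left(1 - -5\right) - V = \left(1 + 5\right) - V = 6 - V$)
$\left(u{\left(h \right)} + 44\right) z{\left(-16,-16 \right)} = \left(-21 + 44\right) \left(6 - -16\right) = 23 \left(6 + 16\right) = 23 \cdot 22 = 506$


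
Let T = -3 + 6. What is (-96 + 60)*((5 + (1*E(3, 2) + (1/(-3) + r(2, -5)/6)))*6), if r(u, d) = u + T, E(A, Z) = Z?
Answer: -1620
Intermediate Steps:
T = 3
r(u, d) = 3 + u (r(u, d) = u + 3 = 3 + u)
(-96 + 60)*((5 + (1*E(3, 2) + (1/(-3) + r(2, -5)/6)))*6) = (-96 + 60)*((5 + (1*2 + (1/(-3) + (3 + 2)/6)))*6) = -36*(5 + (2 + (1*(-⅓) + 5*(⅙))))*6 = -36*(5 + (2 + (-⅓ + ⅚)))*6 = -36*(5 + (2 + ½))*6 = -36*(5 + 5/2)*6 = -270*6 = -36*45 = -1620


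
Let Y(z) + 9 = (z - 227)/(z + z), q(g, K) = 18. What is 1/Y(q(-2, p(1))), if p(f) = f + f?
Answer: -36/533 ≈ -0.067542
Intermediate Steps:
p(f) = 2*f
Y(z) = -9 + (-227 + z)/(2*z) (Y(z) = -9 + (z - 227)/(z + z) = -9 + (-227 + z)/((2*z)) = -9 + (-227 + z)*(1/(2*z)) = -9 + (-227 + z)/(2*z))
1/Y(q(-2, p(1))) = 1/((1/2)*(-227 - 17*18)/18) = 1/((1/2)*(1/18)*(-227 - 306)) = 1/((1/2)*(1/18)*(-533)) = 1/(-533/36) = -36/533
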